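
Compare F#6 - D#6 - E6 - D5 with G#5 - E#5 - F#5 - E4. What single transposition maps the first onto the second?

down a minor seventh

Take the first pair: F#6 → G#5. F to G spans 7 letter names, so the interval is some kind of seventh.
G#5 to F#6 is 10 semitones, which makes it a minor seventh; the second version is lower, so the direction is down.
Checking another pair — D5 → E4 — gives the same interval.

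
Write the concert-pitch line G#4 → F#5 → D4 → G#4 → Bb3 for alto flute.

Written C4 sounds as G3 on the alto flute, so concert pitches are written a perfect fourth up.
G#4 to C#5
F#5 to B5
D4 to G4
G#4 to C#5
Bb3 to Eb4

C#5 B5 G4 C#5 Eb4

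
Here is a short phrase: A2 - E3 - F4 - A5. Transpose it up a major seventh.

G#3 D#4 E5 G#6

A2 up a major seventh is G#3.
A major seventh up from E3 gives D#4.
F4 up a major seventh is E5.
A5: a seventh up reaches G, and 11 semitones makes it G#6.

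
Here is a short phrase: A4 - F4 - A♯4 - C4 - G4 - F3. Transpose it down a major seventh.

A major seventh down from A4 gives Bb3.
F4: a seventh down reaches G, and 11 semitones makes it Gb3.
A#4: a seventh down reaches B, and 11 semitones makes it B3.
A major seventh down from C4 gives Db3.
G4 down a major seventh is Ab3.
F3 down a major seventh is Gb2.

Bb3 Gb3 B3 Db3 Ab3 Gb2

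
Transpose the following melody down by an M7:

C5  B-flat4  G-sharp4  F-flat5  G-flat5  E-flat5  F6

C5 becomes Db4
Bb4 becomes Cb4
G#4 becomes A3
Fb5 becomes Gbb4
Gb5 becomes Abb4
Eb5 becomes Fb4
F6 becomes Gb5

Db4 Cb4 A3 Gbb4 Abb4 Fb4 Gb5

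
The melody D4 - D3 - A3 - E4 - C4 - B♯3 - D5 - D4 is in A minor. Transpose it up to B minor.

E4 E3 B3 F#4 D4 C##4 E5 E4

A minor to B minor up is a major second, so every note moves up by that interval.
D4 becomes E4
D3 becomes E3
A3 becomes B3
E4 becomes F#4
C4 becomes D4
B#3 becomes C##4
D5 becomes E5
D4 becomes E4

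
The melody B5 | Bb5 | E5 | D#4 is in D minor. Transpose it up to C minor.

A6 Ab6 D6 C#5

D minor to C minor up is a minor seventh, so every note moves up by that interval.
B5 becomes A6
Bb5 becomes Ab6
E5 becomes D6
D#4 becomes C#5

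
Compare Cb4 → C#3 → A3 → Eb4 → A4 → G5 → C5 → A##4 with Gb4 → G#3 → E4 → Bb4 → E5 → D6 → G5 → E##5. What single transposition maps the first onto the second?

up a perfect fifth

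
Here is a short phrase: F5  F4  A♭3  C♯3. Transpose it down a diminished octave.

F#4 F#3 A2 C##2

F5 → F#4
F4 → F#3
Ab3 → A2
C#3 → C##2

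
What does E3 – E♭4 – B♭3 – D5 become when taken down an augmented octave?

Eb2 Ebb3 Bbb2 Db4

E3 down an augmented octave is Eb2.
An augmented octave down from Eb4 gives Ebb3.
Bb3: an octave down reaches B, and 13 semitones makes it Bbb2.
D5: an octave down reaches D, and 13 semitones makes it Db4.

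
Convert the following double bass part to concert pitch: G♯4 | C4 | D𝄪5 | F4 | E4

G#3 C3 D##4 F3 E3

Written C4 on the double bass sounds as C3, a perfect octave lower; apply that shift to every note.
G#4 becomes G#3
C4 becomes C3
D##5 becomes D##4
F4 becomes F3
E4 becomes E3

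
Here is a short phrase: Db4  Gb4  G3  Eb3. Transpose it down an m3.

Db4: a third down reaches B, and 3 semitones makes it Bb3.
Gb4: a third down reaches E, and 3 semitones makes it Eb4.
G3: a third down reaches E, and 3 semitones makes it E3.
A minor third down from Eb3 gives C3.

Bb3 Eb4 E3 C3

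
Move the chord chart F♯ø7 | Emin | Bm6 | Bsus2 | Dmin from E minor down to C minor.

E minor down to C minor is a major third; each chord root moves by that interval while the quality stays the same.
F♯ø7: root F♯ down a major third → D, giving Dø7.
Emin: root E down a major third → C, giving Cmin.
Bm6: root B down a major third → G, giving Gm6.
Bsus2: root B down a major third → G, giving Gsus2.
Dmin: root D down a major third → Bb, giving Bbmin.

Dø7 Cmin Gm6 Gsus2 Bbmin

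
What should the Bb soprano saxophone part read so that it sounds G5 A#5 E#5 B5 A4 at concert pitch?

A5 B#5 F##5 C#6 B4

Written C4 sounds as Bb3 on the Bb soprano saxophone, so concert pitches are written a major second up.
G5 to A5
A#5 to B#5
E#5 to F##5
B5 to C#6
A4 to B4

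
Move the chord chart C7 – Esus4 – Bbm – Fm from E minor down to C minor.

E minor down to C minor is a major third; each chord root moves by that interval while the quality stays the same.
C7: root C down a major third → Ab, giving Ab7.
Esus4: root E down a major third → C, giving Csus4.
Bbm: root Bb down a major third → Gb, giving Gbm.
Fm: root F down a major third → Db, giving Dbm.

Ab7 Csus4 Gbm Dbm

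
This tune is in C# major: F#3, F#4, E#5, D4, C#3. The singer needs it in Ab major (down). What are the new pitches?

C# major to Ab major down is an augmented third, so every note moves down by that interval.
F#3 -> Db3
F#4 -> Db4
E#5 -> C5
D4 -> Bbb3
C#3 -> Ab2

Db3 Db4 C5 Bbb3 Ab2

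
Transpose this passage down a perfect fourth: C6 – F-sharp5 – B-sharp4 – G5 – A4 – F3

A perfect fourth down from C6 gives G5.
F#5 down a perfect fourth is C#5.
B#4 down a perfect fourth is F##4.
A perfect fourth down from G5 gives D5.
A4 down a perfect fourth is E4.
A perfect fourth down from F3 gives C3.

G5 C#5 F##4 D5 E4 C3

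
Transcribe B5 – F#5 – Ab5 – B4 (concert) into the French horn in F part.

F#6 C#6 Eb6 F#5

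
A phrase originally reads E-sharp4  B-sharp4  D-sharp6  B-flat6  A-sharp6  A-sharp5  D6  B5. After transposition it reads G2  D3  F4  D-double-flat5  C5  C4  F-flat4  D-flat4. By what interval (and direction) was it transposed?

down an augmented thirteenth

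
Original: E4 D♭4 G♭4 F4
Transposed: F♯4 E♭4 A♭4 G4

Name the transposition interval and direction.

up a major second

From E4 to F#4 is 2 letter names — a second of some quality.
E4 to F#4 is 2 semitones, which makes it a major second; the second version is higher, so the direction is up.
Checking another pair — F4 → G4 — gives the same interval.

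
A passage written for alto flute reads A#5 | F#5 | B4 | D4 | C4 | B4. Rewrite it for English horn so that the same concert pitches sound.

First find concert pitch: the alto flute sounds a perfect fourth below written, so A#5 F#5 B4 D4 C4 B4 sounds E#5 C#5 F#4 A3 G3 F#4.
Then write for English horn: it sounds a perfect fifth below written, so the part must be a perfect fifth above concert.
E#5 → B#5
C#5 → G#5
F#4 → C#5
A3 → E4
G3 → D4
F#4 → C#5

B#5 G#5 C#5 E4 D4 C#5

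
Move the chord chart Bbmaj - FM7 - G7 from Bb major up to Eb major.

Bb major up to Eb major is a perfect fourth; each chord root moves by that interval while the quality stays the same.
Bbmaj: root Bb up a perfect fourth → Eb, giving Ebmaj.
FM7: root F up a perfect fourth → Bb, giving BbM7.
G7: root G up a perfect fourth → C, giving C7.

Ebmaj BbM7 C7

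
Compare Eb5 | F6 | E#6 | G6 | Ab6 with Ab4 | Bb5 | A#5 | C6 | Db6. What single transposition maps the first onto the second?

down a perfect fifth

From Eb5 to Ab4 is 5 letter names — a fifth of some quality.
Ab4 to Eb5 is 7 semitones, which makes it a perfect fifth; the second version is lower, so the direction is down.
Checking another pair — Ab6 → Db6 — gives the same interval.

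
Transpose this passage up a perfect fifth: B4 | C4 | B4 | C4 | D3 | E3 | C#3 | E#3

F#5 G4 F#5 G4 A3 B3 G#3 B#3

B4 becomes F#5
C4 becomes G4
B4 becomes F#5
C4 becomes G4
D3 becomes A3
E3 becomes B3
C#3 becomes G#3
E#3 becomes B#3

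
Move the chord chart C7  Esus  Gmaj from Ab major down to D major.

F#7 A#sus C#maj

Ab major down to D major is a diminished fifth; each chord root moves by that interval while the quality stays the same.
C7: root C down a diminished fifth → F#, giving F#7.
Esus: root E down a diminished fifth → A#, giving A#sus.
Gmaj: root G down a diminished fifth → C#, giving C#maj.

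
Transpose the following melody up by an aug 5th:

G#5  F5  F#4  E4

D##6 C#6 C##5 B#4

G#5 becomes D##6
F5 becomes C#6
F#4 becomes C##5
E4 becomes B#4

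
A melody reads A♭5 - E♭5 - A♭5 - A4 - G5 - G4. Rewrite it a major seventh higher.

G6 D6 G6 G#5 F#6 F#5

Ab5 to G6
Eb5 to D6
Ab5 to G6
A4 to G#5
G5 to F#6
G4 to F#5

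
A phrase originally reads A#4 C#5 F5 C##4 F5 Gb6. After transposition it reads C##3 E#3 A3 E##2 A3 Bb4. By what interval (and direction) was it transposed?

down a minor thirteenth

Take the first pair: A#4 → C##3. A to C spans 13 letter names, so the interval is some kind of thirteenth.
C##3 to A#4 is 20 semitones, which makes it a minor thirteenth; the second version is lower, so the direction is down.
Checking another pair — Gb6 → Bb4 — gives the same interval.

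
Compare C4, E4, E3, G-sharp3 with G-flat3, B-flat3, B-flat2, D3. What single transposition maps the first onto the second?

Take the first pair: C4 → Gb3. C to G spans 4 letter names, so the interval is some kind of fourth.
Gb3 to C4 is 6 semitones, which makes it an augmented fourth; the second version is lower, so the direction is down.
Checking another pair — G#3 → D3 — gives the same interval.

down an augmented fourth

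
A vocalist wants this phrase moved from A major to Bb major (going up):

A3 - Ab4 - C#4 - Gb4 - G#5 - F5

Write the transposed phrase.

A major to Bb major up is a minor second, so every note moves up by that interval.
A3 -> Bb3
Ab4 -> Bbb4
C#4 -> D4
Gb4 -> Abb4
G#5 -> A5
F5 -> Gb5

Bb3 Bbb4 D4 Abb4 A5 Gb5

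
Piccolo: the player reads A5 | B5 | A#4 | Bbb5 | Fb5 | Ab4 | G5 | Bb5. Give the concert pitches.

A6 B6 A#5 Bbb6 Fb6 Ab5 G6 Bb6

The piccolo sounds a perfect octave above written, so transpose each written note up a perfect octave.
A5 gives A6
B5 gives B6
A#4 gives A#5
Bbb5 gives Bbb6
Fb5 gives Fb6
Ab4 gives Ab5
G5 gives G6
Bb5 gives Bb6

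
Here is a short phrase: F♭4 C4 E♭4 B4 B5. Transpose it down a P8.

A perfect octave down from Fb4 gives Fb3.
A perfect octave down from C4 gives C3.
A perfect octave down from Eb4 gives Eb3.
A perfect octave down from B4 gives B3.
B5: an octave down reaches B, and 12 semitones makes it B4.

Fb3 C3 Eb3 B3 B4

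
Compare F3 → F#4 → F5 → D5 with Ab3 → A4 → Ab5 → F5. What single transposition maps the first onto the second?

up a minor third

From F3 to Ab3 is 3 letter names — a third of some quality.
F3 to Ab3 is 3 semitones, which makes it a minor third; the second version is higher, so the direction is up.
Checking another pair — D5 → F5 — gives the same interval.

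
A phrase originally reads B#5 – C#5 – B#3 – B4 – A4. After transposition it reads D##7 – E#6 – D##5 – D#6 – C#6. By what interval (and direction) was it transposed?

up a major tenth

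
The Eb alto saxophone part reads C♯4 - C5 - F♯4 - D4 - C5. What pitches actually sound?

E3 Eb4 A3 F3 Eb4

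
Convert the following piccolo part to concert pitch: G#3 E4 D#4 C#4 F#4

The piccolo sounds a perfect octave above written, so transpose each written note up a perfect octave.
G#3 gives G#4
E4 gives E5
D#4 gives D#5
C#4 gives C#5
F#4 gives F#5

G#4 E5 D#5 C#5 F#5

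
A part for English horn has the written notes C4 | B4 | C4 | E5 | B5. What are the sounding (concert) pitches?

F3 E4 F3 A4 E5

Written C4 on the English horn sounds as F3, a perfect fifth lower; apply that shift to every note.
C4 becomes F3
B4 becomes E4
C4 becomes F3
E5 becomes A4
B5 becomes E5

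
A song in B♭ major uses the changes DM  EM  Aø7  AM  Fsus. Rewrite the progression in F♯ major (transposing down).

A#M B#M E#ø7 E#M C#sus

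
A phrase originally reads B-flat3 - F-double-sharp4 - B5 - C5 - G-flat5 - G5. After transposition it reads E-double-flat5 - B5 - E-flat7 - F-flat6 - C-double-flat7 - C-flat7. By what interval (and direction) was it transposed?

Take the first pair: Bb3 → Ebb5. B to E spans 11 letter names, so the interval is some kind of eleventh.
Bb3 to Ebb5 is 16 semitones, which makes it a diminished eleventh; the second version is higher, so the direction is up.
Checking another pair — G5 → Cb7 — gives the same interval.

up a diminished eleventh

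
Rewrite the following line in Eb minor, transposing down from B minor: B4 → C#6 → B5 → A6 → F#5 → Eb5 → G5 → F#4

From B down to Eb is an augmented fifth; apply that to each pitch.
B4 -> Eb4
C#6 -> F5
B5 -> Eb5
A6 -> Db6
F#5 -> Bb4
Eb5 -> Abb4
G5 -> Cb5
F#4 -> Bb3

Eb4 F5 Eb5 Db6 Bb4 Abb4 Cb5 Bb3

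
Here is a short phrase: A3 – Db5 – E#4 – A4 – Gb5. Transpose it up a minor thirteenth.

A3 gives F5
Db5 gives Bbb6
E#4 gives C#6
A4 gives F6
Gb5 gives Ebb7

F5 Bbb6 C#6 F6 Ebb7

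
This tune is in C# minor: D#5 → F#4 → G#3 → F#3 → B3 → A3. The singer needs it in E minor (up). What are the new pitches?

F#5 A4 B3 A3 D4 C4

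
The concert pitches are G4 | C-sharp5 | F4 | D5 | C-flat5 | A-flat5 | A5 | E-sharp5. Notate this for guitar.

The guitar sounds a perfect octave below written, so the written part must be a perfect octave above concert — transpose each note up.
G4 becomes G5
C#5 becomes C#6
F4 becomes F5
D5 becomes D6
Cb5 becomes Cb6
Ab5 becomes Ab6
A5 becomes A6
E#5 becomes E#6

G5 C#6 F5 D6 Cb6 Ab6 A6 E#6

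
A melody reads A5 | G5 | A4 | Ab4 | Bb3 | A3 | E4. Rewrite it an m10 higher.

A5 -> C7
G5 -> Bb6
A4 -> C6
Ab4 -> Cb6
Bb3 -> Db5
A3 -> C5
E4 -> G5

C7 Bb6 C6 Cb6 Db5 C5 G5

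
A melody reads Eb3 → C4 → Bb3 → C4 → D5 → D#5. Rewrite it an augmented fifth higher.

B3 G#4 F#4 G#4 A#5 A##5

Eb3: a fifth up reaches B, and 8 semitones makes it B3.
C4 up an augmented fifth is G#4.
Bb3: a fifth up reaches F, and 8 semitones makes it F#4.
C4 up an augmented fifth is G#4.
An augmented fifth up from D5 gives A#5.
D#5: a fifth up reaches A, and 8 semitones makes it A##5.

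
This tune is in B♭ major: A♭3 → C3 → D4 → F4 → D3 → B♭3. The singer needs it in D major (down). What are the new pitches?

C3 E2 F#3 A3 F#2 D3

B♭ major to D major down is a minor sixth, so every note moves down by that interval.
Ab3 -> C3
C3 -> E2
D4 -> F#3
F4 -> A3
D3 -> F#2
Bb3 -> D3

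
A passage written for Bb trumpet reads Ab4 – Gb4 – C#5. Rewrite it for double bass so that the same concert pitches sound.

First find concert pitch: the Bb trumpet sounds a major second below written, so Ab4 Gb4 C#5 sounds Gb4 Fb4 B4.
Then write for double bass: it sounds a perfect octave below written, so the part must be a perfect octave above concert.
Gb4 → Gb5
Fb4 → Fb5
B4 → B5

Gb5 Fb5 B5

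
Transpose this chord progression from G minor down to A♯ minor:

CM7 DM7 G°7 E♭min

D#M7 E#M7 A#°7 F#min

G minor down to A♯ minor is a diminished seventh; each chord root moves by that interval while the quality stays the same.
CM7: root C down a diminished seventh → D#, giving D#M7.
DM7: root D down a diminished seventh → E#, giving E#M7.
G°7: root G down a diminished seventh → A#, giving A#°7.
E♭min: root E♭ down a diminished seventh → F#, giving F#min.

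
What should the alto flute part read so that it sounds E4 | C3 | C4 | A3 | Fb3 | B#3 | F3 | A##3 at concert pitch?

A4 F3 F4 D4 Bbb3 E#4 Bb3 D##4

The alto flute sounds a perfect fourth below written, so the written part must be a perfect fourth above concert — transpose each note up.
E4 to A4
C3 to F3
C4 to F4
A3 to D4
Fb3 to Bbb3
B#3 to E#4
F3 to Bb3
A##3 to D##4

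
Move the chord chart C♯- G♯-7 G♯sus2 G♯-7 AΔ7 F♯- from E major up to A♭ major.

F- C-7 Csus2 C-7 DbΔ7 Bb-

E major up to A♭ major is a diminished fourth; each chord root moves by that interval while the quality stays the same.
C♯-: root C♯ up a diminished fourth → F, giving F-.
G♯-7: root G♯ up a diminished fourth → C, giving C-7.
G♯sus2: root G♯ up a diminished fourth → C, giving Csus2.
G♯-7: root G♯ up a diminished fourth → C, giving C-7.
AΔ7: root A up a diminished fourth → Db, giving DbΔ7.
F♯-: root F♯ up a diminished fourth → Bb, giving Bb-.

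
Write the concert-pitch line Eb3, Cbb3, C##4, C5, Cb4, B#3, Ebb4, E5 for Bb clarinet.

F3 Dbb3 D##4 D5 Db4 C##4 Fb4 F#5

Written C4 sounds as Bb3 on the Bb clarinet, so concert pitches are written a major second up.
Eb3 -> F3
Cbb3 -> Dbb3
C##4 -> D##4
C5 -> D5
Cb4 -> Db4
B#3 -> C##4
Ebb4 -> Fb4
E5 -> F#5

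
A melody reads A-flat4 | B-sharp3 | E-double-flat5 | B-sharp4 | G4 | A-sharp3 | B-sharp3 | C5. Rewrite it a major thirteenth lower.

Ab4 becomes Cb3
B#3 becomes D#2
Ebb5 becomes Gbb3
B#4 becomes D#3
G4 becomes Bb2
A#3 becomes C#2
B#3 becomes D#2
C5 becomes Eb3

Cb3 D#2 Gbb3 D#3 Bb2 C#2 D#2 Eb3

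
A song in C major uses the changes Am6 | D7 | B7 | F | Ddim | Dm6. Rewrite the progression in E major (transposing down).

C major down to E major is a minor sixth; each chord root moves by that interval while the quality stays the same.
Am6: root A down a minor sixth → C#, giving C#m6.
D7: root D down a minor sixth → F#, giving F#7.
B7: root B down a minor sixth → D#, giving D#7.
F: root F down a minor sixth → A, giving A.
Ddim: root D down a minor sixth → F#, giving F#dim.
Dm6: root D down a minor sixth → F#, giving F#m6.

C#m6 F#7 D#7 A F#dim F#m6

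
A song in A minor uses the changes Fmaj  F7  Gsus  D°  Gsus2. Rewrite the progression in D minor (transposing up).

A minor up to D minor is a perfect fourth; each chord root moves by that interval while the quality stays the same.
Fmaj: root F up a perfect fourth → Bb, giving Bbmaj.
F7: root F up a perfect fourth → Bb, giving Bb7.
Gsus: root G up a perfect fourth → C, giving Csus.
D°: root D up a perfect fourth → G, giving G°.
Gsus2: root G up a perfect fourth → C, giving Csus2.

Bbmaj Bb7 Csus G° Csus2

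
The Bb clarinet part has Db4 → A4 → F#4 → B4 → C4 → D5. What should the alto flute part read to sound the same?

Fb4 C5 A4 D5 Eb4 F5

First find concert pitch: the Bb clarinet sounds a major second below written, so Db4 A4 F#4 B4 C4 D5 sounds Cb4 G4 E4 A4 Bb3 C5.
Then write for alto flute: it sounds a perfect fourth below written, so the part must be a perfect fourth above concert.
Cb4 → Fb4
G4 → C5
E4 → A4
A4 → D5
Bb3 → Eb4
C5 → F5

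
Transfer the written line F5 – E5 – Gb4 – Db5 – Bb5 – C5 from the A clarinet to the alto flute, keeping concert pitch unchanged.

First find concert pitch: the A clarinet sounds a minor third below written, so F5 E5 Gb4 Db5 Bb5 C5 sounds D5 C#5 Eb4 Bb4 G5 A4.
Then write for alto flute: it sounds a perfect fourth below written, so the part must be a perfect fourth above concert.
D5 → G5
C#5 → F#5
Eb4 → Ab4
Bb4 → Eb5
G5 → C6
A4 → D5

G5 F#5 Ab4 Eb5 C6 D5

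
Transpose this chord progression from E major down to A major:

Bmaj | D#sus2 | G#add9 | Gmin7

E major down to A major is a perfect fifth; each chord root moves by that interval while the quality stays the same.
Bmaj: root B down a perfect fifth → E, giving Emaj.
D#sus2: root D# down a perfect fifth → G#, giving G#sus2.
G#add9: root G# down a perfect fifth → C#, giving C#add9.
Gmin7: root G down a perfect fifth → C, giving Cmin7.

Emaj G#sus2 C#add9 Cmin7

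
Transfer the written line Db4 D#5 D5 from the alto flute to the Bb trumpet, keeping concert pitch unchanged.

First find concert pitch: the alto flute sounds a perfect fourth below written, so Db4 D#5 D5 sounds Ab3 A#4 A4.
Then write for Bb trumpet: it sounds a major second below written, so the part must be a major second above concert.
Ab3 → Bb3
A#4 → B#4
A4 → B4

Bb3 B#4 B4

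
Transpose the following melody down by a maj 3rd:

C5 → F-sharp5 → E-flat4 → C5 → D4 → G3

Ab4 D5 Cb4 Ab4 Bb3 Eb3

C5 down a major third is Ab4.
F#5 down a major third is D5.
Eb4 down a major third is Cb4.
C5: a third down reaches A, and 4 semitones makes it Ab4.
A major third down from D4 gives Bb3.
G3 down a major third is Eb3.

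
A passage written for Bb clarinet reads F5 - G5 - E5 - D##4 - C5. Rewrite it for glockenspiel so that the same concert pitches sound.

First find concert pitch: the Bb clarinet sounds a major second below written, so F5 G5 E5 D##4 C5 sounds Eb5 F5 D5 C##4 Bb4.
Then write for glockenspiel: it sounds a perfect fifteenth above written, so the part must be a perfect fifteenth below concert.
Eb5 → Eb3
F5 → F3
D5 → D3
C##4 → C##2
Bb4 → Bb2

Eb3 F3 D3 C##2 Bb2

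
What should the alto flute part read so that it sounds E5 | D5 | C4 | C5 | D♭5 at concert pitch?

A5 G5 F4 F5 Gb5

The alto flute sounds a perfect fourth below written, so the written part must be a perfect fourth above concert — transpose each note up.
E5 becomes A5
D5 becomes G5
C4 becomes F4
C5 becomes F5
Db5 becomes Gb5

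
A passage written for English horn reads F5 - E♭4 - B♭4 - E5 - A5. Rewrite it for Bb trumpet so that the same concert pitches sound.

First find concert pitch: the English horn sounds a perfect fifth below written, so F5 E♭4 B♭4 E5 A5 sounds Bb4 Ab3 Eb4 A4 D5.
Then write for Bb trumpet: it sounds a major second below written, so the part must be a major second above concert.
Bb4 → C5
Ab3 → Bb3
Eb4 → F4
A4 → B4
D5 → E5

C5 Bb3 F4 B4 E5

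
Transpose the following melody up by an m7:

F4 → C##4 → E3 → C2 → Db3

F4 up a minor seventh is Eb5.
C##4 up a minor seventh is B#4.
A minor seventh up from E3 gives D4.
C2 up a minor seventh is Bb2.
A minor seventh up from Db3 gives Cb4.

Eb5 B#4 D4 Bb2 Cb4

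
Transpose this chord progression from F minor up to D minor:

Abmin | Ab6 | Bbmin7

Fmin F6 Gmin7

F minor up to D minor is a major sixth; each chord root moves by that interval while the quality stays the same.
Abmin: root Ab up a major sixth → F, giving Fmin.
Ab6: root Ab up a major sixth → F, giving F6.
Bbmin7: root Bb up a major sixth → G, giving Gmin7.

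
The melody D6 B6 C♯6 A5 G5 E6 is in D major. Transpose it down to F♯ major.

F#5 D#6 E#5 C#5 B4 G#5

D major to F♯ major down is a minor sixth, so every note moves down by that interval.
D6 -> F#5
B6 -> D#6
C#6 -> E#5
A5 -> C#5
G5 -> B4
E6 -> G#5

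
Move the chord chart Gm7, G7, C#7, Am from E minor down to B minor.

E minor down to B minor is a perfect fourth; each chord root moves by that interval while the quality stays the same.
Gm7: root G down a perfect fourth → D, giving Dm7.
G7: root G down a perfect fourth → D, giving D7.
C#7: root C# down a perfect fourth → G#, giving G#7.
Am: root A down a perfect fourth → E, giving Em.

Dm7 D7 G#7 Em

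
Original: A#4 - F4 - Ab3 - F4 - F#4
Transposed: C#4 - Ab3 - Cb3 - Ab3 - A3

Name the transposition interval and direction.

Take the first pair: A#4 → C#4. A to C spans 6 letter names, so the interval is some kind of sixth.
C#4 to A#4 is 9 semitones, which makes it a major sixth; the second version is lower, so the direction is down.
Checking another pair — F#4 → A3 — gives the same interval.

down a major sixth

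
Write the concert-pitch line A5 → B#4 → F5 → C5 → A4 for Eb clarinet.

F#5 G##4 D5 A4 F#4

Written C4 sounds as Eb4 on the Eb clarinet, so concert pitches are written a minor third down.
A5 -> F#5
B#4 -> G##4
F5 -> D5
C5 -> A4
A4 -> F#4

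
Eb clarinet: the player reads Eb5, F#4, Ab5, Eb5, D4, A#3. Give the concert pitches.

Written C4 on the Eb clarinet sounds as Eb4, a minor third higher; apply that shift to every note.
Eb5 to Gb5
F#4 to A4
Ab5 to Cb6
Eb5 to Gb5
D4 to F4
A#3 to C#4

Gb5 A4 Cb6 Gb5 F4 C#4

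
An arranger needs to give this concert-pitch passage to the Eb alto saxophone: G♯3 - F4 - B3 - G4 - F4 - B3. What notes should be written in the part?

E#4 D5 G#4 E5 D5 G#4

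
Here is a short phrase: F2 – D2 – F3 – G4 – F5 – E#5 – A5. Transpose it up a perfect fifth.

C3 A2 C4 D5 C6 B#5 E6

F2 → C3
D2 → A2
F3 → C4
G4 → D5
F5 → C6
E#5 → B#5
A5 → E6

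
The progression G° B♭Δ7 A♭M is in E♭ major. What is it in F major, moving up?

A° CΔ7 BbM

E♭ major up to F major is a major second; each chord root moves by that interval while the quality stays the same.
G°: root G up a major second → A, giving A°.
B♭Δ7: root B♭ up a major second → C, giving CΔ7.
A♭M: root A♭ up a major second → Bb, giving BbM.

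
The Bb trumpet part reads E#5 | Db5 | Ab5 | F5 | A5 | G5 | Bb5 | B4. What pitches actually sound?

D#5 Cb5 Gb5 Eb5 G5 F5 Ab5 A4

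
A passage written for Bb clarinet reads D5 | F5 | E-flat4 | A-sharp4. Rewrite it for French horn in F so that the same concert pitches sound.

G5 Bb5 Ab4 D#5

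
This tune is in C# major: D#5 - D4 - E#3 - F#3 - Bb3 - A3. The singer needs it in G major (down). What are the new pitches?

C# major to G major down is an augmented fourth, so every note moves down by that interval.
D#5 -> A4
D4 -> Ab3
E#3 -> B2
F#3 -> C3
Bb3 -> Fb3
A3 -> Eb3

A4 Ab3 B2 C3 Fb3 Eb3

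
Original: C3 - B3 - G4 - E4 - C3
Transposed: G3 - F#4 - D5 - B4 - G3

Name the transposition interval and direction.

up a perfect fifth

Take the first pair: C3 → G3. C to G spans 5 letter names, so the interval is some kind of fifth.
C3 to G3 is 7 semitones, which makes it a perfect fifth; the second version is higher, so the direction is up.
Checking another pair — C3 → G3 — gives the same interval.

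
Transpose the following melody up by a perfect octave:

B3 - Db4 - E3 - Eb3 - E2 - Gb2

B4 Db5 E4 Eb4 E3 Gb3

B3 becomes B4
Db4 becomes Db5
E3 becomes E4
Eb3 becomes Eb4
E2 becomes E3
Gb2 becomes Gb3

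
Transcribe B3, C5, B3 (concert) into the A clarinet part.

D4 Eb5 D4

The A clarinet sounds a minor third below written, so the written part must be a minor third above concert — transpose each note up.
B3 becomes D4
C5 becomes Eb5
B3 becomes D4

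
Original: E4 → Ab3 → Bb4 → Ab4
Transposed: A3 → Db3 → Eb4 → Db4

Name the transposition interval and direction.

down a perfect fifth

From E4 to A3 is 5 letter names — a fifth of some quality.
A3 to E4 is 7 semitones, which makes it a perfect fifth; the second version is lower, so the direction is down.
Checking another pair — Ab4 → Db4 — gives the same interval.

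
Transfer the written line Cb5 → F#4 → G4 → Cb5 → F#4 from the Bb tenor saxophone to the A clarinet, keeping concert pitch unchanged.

Dbb4 G3 Ab3 Dbb4 G3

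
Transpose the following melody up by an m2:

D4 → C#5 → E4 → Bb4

A minor second up from D4 gives Eb4.
A minor second up from C#5 gives D5.
E4 up a minor second is F4.
A minor second up from Bb4 gives Cb5.

Eb4 D5 F4 Cb5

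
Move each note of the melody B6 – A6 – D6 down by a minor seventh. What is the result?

B6 -> C#6
A6 -> B5
D6 -> E5

C#6 B5 E5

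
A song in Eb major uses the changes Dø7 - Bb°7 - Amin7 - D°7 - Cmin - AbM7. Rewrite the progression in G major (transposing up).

F#ø7 D°7 C#min7 F#°7 Emin CM7

Eb major up to G major is a major third; each chord root moves by that interval while the quality stays the same.
Dø7: root D up a major third → F#, giving F#ø7.
Bb°7: root Bb up a major third → D, giving D°7.
Amin7: root A up a major third → C#, giving C#min7.
D°7: root D up a major third → F#, giving F#°7.
Cmin: root C up a major third → E, giving Emin.
AbM7: root Ab up a major third → C, giving CM7.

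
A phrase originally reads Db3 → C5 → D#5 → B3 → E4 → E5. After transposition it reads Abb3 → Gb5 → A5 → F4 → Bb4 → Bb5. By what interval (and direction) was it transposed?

Take the first pair: Db3 → Abb3. D to A spans 5 letter names, so the interval is some kind of fifth.
Db3 to Abb3 is 6 semitones, which makes it a diminished fifth; the second version is higher, so the direction is up.
Checking another pair — E5 → Bb5 — gives the same interval.

up a diminished fifth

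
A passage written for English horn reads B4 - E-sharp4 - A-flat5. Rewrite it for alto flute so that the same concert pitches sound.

First find concert pitch: the English horn sounds a perfect fifth below written, so B4 E-sharp4 A-flat5 sounds E4 A#3 Db5.
Then write for alto flute: it sounds a perfect fourth below written, so the part must be a perfect fourth above concert.
E4 → A4
A#3 → D#4
Db5 → Gb5

A4 D#4 Gb5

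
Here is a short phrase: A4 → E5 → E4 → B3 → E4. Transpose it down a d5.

D#4 A#4 A#3 E#3 A#3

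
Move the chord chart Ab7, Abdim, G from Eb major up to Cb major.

Fb7 Fbdim Eb

Eb major up to Cb major is a minor sixth; each chord root moves by that interval while the quality stays the same.
Ab7: root Ab up a minor sixth → Fb, giving Fb7.
Abdim: root Ab up a minor sixth → Fb, giving Fbdim.
G: root G up a minor sixth → Eb, giving Eb.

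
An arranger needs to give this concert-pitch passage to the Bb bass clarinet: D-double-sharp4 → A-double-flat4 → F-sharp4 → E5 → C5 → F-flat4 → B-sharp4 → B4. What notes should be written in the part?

E##5 Bbb5 G#5 F#6 D6 Gb5 C##6 C#6

Written C4 sounds as Bb2 on the Bb bass clarinet, so concert pitches are written a major ninth up.
D##4 gives E##5
Abb4 gives Bbb5
F#4 gives G#5
E5 gives F#6
C5 gives D6
Fb4 gives Gb5
B#4 gives C##6
B4 gives C#6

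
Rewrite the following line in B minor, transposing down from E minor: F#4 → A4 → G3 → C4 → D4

C#4 E4 D3 G3 A3

From E down to B is a perfect fourth; apply that to each pitch.
F#4 becomes C#4
A4 becomes E4
G3 becomes D3
C4 becomes G3
D4 becomes A3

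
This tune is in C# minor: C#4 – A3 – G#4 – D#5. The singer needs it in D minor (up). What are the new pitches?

D4 Bb3 A4 E5

C# minor to D minor up is a minor second, so every note moves up by that interval.
C#4 gives D4
A3 gives Bb3
G#4 gives A4
D#5 gives E5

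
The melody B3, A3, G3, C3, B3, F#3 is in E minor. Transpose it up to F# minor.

E minor to F# minor up is a major second, so every note moves up by that interval.
B3 to C#4
A3 to B3
G3 to A3
C3 to D3
B3 to C#4
F#3 to G#3

C#4 B3 A3 D3 C#4 G#3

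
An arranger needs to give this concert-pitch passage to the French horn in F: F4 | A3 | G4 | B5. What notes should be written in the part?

The French horn in F sounds a perfect fifth below written, so the written part must be a perfect fifth above concert — transpose each note up.
F4 gives C5
A3 gives E4
G4 gives D5
B5 gives F#6

C5 E4 D5 F#6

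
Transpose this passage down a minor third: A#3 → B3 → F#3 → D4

F##3 G#3 D#3 B3

A#3 becomes F##3
B3 becomes G#3
F#3 becomes D#3
D4 becomes B3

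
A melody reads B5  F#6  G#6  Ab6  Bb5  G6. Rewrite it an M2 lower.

A5 E6 F#6 Gb6 Ab5 F6

B5 down a major second is A5.
F#6: a second down reaches E, and 2 semitones makes it E6.
G#6 down a major second is F#6.
Ab6 down a major second is Gb6.
A major second down from Bb5 gives Ab5.
G6: a second down reaches F, and 2 semitones makes it F6.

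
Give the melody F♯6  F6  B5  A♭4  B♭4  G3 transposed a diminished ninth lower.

E##5 E#5 A##4 G#3 A#3 F##2

F#6 down a diminished ninth is E##5.
F6: a ninth down reaches E, and 12 semitones makes it E#5.
B5 down a diminished ninth is A##4.
A diminished ninth down from Ab4 gives G#3.
Bb4 down a diminished ninth is A#3.
G3: a ninth down reaches F, and 12 semitones makes it F##2.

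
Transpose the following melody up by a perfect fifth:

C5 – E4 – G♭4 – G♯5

C5 to G5
E4 to B4
Gb4 to Db5
G#5 to D#6

G5 B4 Db5 D#6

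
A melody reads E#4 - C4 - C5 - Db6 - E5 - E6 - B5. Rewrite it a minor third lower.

C##4 A3 A4 Bb5 C#5 C#6 G#5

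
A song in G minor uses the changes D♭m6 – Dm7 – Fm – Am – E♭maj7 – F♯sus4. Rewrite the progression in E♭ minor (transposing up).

G minor up to E♭ minor is a minor sixth; each chord root moves by that interval while the quality stays the same.
D♭m6: root D♭ up a minor sixth → Bbb, giving Bbbm6.
Dm7: root D up a minor sixth → Bb, giving Bbm7.
Fm: root F up a minor sixth → Db, giving Dbm.
Am: root A up a minor sixth → F, giving Fm.
E♭maj7: root E♭ up a minor sixth → Cb, giving Cbmaj7.
F♯sus4: root F♯ up a minor sixth → D, giving Dsus4.

Bbbm6 Bbm7 Dbm Fm Cbmaj7 Dsus4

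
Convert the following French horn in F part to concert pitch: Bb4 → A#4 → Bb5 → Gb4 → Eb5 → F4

The French horn in F sounds a perfect fifth below written, so transpose each written note down a perfect fifth.
Bb4 gives Eb4
A#4 gives D#4
Bb5 gives Eb5
Gb4 gives Cb4
Eb5 gives Ab4
F4 gives Bb3

Eb4 D#4 Eb5 Cb4 Ab4 Bb3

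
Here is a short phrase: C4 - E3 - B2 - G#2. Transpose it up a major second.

D4 F#3 C#3 A#2

C4 up a major second is D4.
A major second up from E3 gives F#3.
B2 up a major second is C#3.
G#2: a second up reaches A, and 2 semitones makes it A#2.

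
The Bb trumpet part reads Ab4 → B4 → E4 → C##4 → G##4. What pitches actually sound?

The Bb trumpet sounds a major second below written, so transpose each written note down a major second.
Ab4 gives Gb4
B4 gives A4
E4 gives D4
C##4 gives B#3
G##4 gives F##4

Gb4 A4 D4 B#3 F##4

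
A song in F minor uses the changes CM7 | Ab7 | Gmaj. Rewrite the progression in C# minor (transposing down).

F minor down to C# minor is a diminished fourth; each chord root moves by that interval while the quality stays the same.
CM7: root C down a diminished fourth → G#, giving G#M7.
Ab7: root Ab down a diminished fourth → E, giving E7.
Gmaj: root G down a diminished fourth → D#, giving D#maj.

G#M7 E7 D#maj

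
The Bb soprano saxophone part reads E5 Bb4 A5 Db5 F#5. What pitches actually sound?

The Bb soprano saxophone sounds a major second below written, so transpose each written note down a major second.
E5 gives D5
Bb4 gives Ab4
A5 gives G5
Db5 gives Cb5
F#5 gives E5

D5 Ab4 G5 Cb5 E5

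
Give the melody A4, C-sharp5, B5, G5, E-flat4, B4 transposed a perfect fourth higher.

D5 F#5 E6 C6 Ab4 E5

A4 up a perfect fourth is D5.
C#5: a fourth up reaches F, and 5 semitones makes it F#5.
A perfect fourth up from B5 gives E6.
G5 up a perfect fourth is C6.
Eb4 up a perfect fourth is Ab4.
A perfect fourth up from B4 gives E5.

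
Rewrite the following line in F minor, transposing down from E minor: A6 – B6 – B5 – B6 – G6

Bb5 C6 C5 C6 Ab5

E minor to F minor down is a major seventh, so every note moves down by that interval.
A6 → Bb5
B6 → C6
B5 → C5
B6 → C6
G6 → Ab5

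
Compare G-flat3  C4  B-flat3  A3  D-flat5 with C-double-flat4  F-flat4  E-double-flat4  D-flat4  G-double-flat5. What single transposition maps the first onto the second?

up a diminished fourth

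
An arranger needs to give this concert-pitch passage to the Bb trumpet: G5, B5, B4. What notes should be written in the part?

A5 C#6 C#5

Written C4 sounds as Bb3 on the Bb trumpet, so concert pitches are written a major second up.
G5 gives A5
B5 gives C#6
B4 gives C#5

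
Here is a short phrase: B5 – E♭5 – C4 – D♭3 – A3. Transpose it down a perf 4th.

B5 down a perfect fourth is F#5.
A perfect fourth down from Eb5 gives Bb4.
A perfect fourth down from C4 gives G3.
A perfect fourth down from Db3 gives Ab2.
A perfect fourth down from A3 gives E3.

F#5 Bb4 G3 Ab2 E3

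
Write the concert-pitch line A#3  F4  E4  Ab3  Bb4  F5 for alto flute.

Written C4 sounds as G3 on the alto flute, so concert pitches are written a perfect fourth up.
A#3 gives D#4
F4 gives Bb4
E4 gives A4
Ab3 gives Db4
Bb4 gives Eb5
F5 gives Bb5

D#4 Bb4 A4 Db4 Eb5 Bb5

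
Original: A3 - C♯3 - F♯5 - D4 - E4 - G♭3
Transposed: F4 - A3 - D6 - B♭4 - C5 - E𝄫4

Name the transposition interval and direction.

up a minor sixth

From A3 to F4 is 6 letter names — a sixth of some quality.
A3 to F4 is 8 semitones, which makes it a minor sixth; the second version is higher, so the direction is up.
Checking another pair — Gb3 → Ebb4 — gives the same interval.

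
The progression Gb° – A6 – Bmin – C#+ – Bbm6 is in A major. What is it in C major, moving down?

Bbb° C6 Dmin E+ Dbm6

A major down to C major is a major sixth; each chord root moves by that interval while the quality stays the same.
Gb°: root Gb down a major sixth → Bbb, giving Bbb°.
A6: root A down a major sixth → C, giving C6.
Bmin: root B down a major sixth → D, giving Dmin.
C#+: root C# down a major sixth → E, giving E+.
Bbm6: root Bb down a major sixth → Db, giving Dbm6.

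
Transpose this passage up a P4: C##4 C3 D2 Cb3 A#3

F##4 F3 G2 Fb3 D#4

C##4 -> F##4
C3 -> F3
D2 -> G2
Cb3 -> Fb3
A#3 -> D#4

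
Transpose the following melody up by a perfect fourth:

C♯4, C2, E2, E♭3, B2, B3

C#4 → F#4
C2 → F2
E2 → A2
Eb3 → Ab3
B2 → E3
B3 → E4

F#4 F2 A2 Ab3 E3 E4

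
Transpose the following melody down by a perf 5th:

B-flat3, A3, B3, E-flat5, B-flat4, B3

Eb3 D3 E3 Ab4 Eb4 E3

Bb3: a fifth down reaches E, and 7 semitones makes it Eb3.
A perfect fifth down from A3 gives D3.
B3 down a perfect fifth is E3.
A perfect fifth down from Eb5 gives Ab4.
Bb4: a fifth down reaches E, and 7 semitones makes it Eb4.
A perfect fifth down from B3 gives E3.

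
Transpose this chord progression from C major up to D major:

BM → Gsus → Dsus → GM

C#M Asus Esus AM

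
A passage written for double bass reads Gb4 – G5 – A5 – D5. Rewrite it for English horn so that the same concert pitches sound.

Db4 D5 E5 A4

First find concert pitch: the double bass sounds a perfect octave below written, so Gb4 G5 A5 D5 sounds Gb3 G4 A4 D4.
Then write for English horn: it sounds a perfect fifth below written, so the part must be a perfect fifth above concert.
Gb3 → Db4
G4 → D5
A4 → E5
D4 → A4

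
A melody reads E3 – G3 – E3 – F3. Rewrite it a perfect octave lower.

E2 G2 E2 F2

E3: an octave down reaches E, and 12 semitones makes it E2.
G3 down a perfect octave is G2.
E3: an octave down reaches E, and 12 semitones makes it E2.
F3: an octave down reaches F, and 12 semitones makes it F2.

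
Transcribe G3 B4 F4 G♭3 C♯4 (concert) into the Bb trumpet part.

A3 C#5 G4 Ab3 D#4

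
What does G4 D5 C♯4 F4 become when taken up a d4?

A diminished fourth up from G4 gives Cb5.
A diminished fourth up from D5 gives Gb5.
C#4: a fourth up reaches F, and 4 semitones makes it F4.
A diminished fourth up from F4 gives Bbb4.

Cb5 Gb5 F4 Bbb4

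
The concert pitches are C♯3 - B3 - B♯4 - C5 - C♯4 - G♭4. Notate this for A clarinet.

E3 D4 D#5 Eb5 E4 Bbb4

Written C4 sounds as A3 on the A clarinet, so concert pitches are written a minor third up.
C#3 → E3
B3 → D4
B#4 → D#5
C5 → Eb5
C#4 → E4
Gb4 → Bbb4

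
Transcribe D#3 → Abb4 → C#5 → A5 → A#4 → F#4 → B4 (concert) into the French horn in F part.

A#3 Ebb5 G#5 E6 E#5 C#5 F#5

Written C4 sounds as F3 on the French horn in F, so concert pitches are written a perfect fifth up.
D#3 to A#3
Abb4 to Ebb5
C#5 to G#5
A5 to E6
A#4 to E#5
F#4 to C#5
B4 to F#5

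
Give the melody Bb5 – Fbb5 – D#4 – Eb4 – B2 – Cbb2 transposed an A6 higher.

Bb5 up an augmented sixth is G#6.
Fbb5 up an augmented sixth is Db6.
An augmented sixth up from D#4 gives B##4.
Eb4: a sixth up reaches C, and 10 semitones makes it C#5.
B2: a sixth up reaches G, and 10 semitones makes it G##3.
Cbb2: a sixth up reaches A, and 10 semitones makes it Ab2.

G#6 Db6 B##4 C#5 G##3 Ab2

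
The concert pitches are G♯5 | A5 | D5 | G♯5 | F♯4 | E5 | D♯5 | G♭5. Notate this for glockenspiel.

Written C4 sounds as C6 on the glockenspiel, so concert pitches are written a perfect fifteenth down.
G#5 -> G#3
A5 -> A3
D5 -> D3
G#5 -> G#3
F#4 -> F#2
E5 -> E3
D#5 -> D#3
Gb5 -> Gb3

G#3 A3 D3 G#3 F#2 E3 D#3 Gb3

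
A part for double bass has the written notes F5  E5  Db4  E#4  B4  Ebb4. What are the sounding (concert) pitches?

F4 E4 Db3 E#3 B3 Ebb3

Written C4 on the double bass sounds as C3, a perfect octave lower; apply that shift to every note.
F5 becomes F4
E5 becomes E4
Db4 becomes Db3
E#4 becomes E#3
B4 becomes B3
Ebb4 becomes Ebb3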